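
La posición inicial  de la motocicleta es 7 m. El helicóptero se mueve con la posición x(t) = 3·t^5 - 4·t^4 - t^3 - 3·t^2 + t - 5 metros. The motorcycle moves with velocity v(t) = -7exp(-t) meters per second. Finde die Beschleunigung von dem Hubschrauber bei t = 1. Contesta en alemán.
Ausgehend von der Position x(t) = 3·t^5 - 4·t^4 - t^3 - 3·t^2 + t - 5, nehmen wir 2 Ableitungen. Mit d/dt von x(t) finden wir v(t) = 15·t^4 - 16·t^3 - 3·t^2 - 6·t + 1. Mit d/dt von v(t) finden wir a(t) = 60·t^3 - 48·t^2 - 6·t - 6. Mit a(t) = 60·t^3 - 48·t^2 - 6·t - 6 und Einsetzen von t = 1, finden wir a = 0.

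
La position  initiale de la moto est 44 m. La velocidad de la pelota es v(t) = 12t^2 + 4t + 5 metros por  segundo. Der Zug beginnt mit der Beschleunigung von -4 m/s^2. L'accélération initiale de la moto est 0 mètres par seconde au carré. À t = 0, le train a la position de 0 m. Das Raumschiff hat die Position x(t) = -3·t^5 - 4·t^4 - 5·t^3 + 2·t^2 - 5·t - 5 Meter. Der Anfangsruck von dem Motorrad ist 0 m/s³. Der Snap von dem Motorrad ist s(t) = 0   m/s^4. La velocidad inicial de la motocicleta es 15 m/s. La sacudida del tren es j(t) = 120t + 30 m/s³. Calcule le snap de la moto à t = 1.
En utilisant s(t) = 0 et en substituant t = 1, nous trouvons s = 0.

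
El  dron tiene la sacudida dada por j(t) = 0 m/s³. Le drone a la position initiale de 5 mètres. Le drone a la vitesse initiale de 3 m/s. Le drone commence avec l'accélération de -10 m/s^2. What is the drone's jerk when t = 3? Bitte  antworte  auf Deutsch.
Aus der Gleichung für den Ruck j(t) = 0, setzen wir t = 3 ein und erhalten j = 0.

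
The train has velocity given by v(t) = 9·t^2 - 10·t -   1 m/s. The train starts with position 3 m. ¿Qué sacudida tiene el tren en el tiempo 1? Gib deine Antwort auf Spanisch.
Para resolver esto, necesitamos tomar 2 derivadas de nuestra ecuación de la velocidad v(t) = 9·t^2 - 10·t - 1. Derivando la velocidad, obtenemos la aceleración: a(t) = 18·t - 10. La derivada de la aceleración da la sacudida: j(t) = 18. Tenemos la sacudida j(t) = 18. Sustituyendo t = 1: j(1) = 18.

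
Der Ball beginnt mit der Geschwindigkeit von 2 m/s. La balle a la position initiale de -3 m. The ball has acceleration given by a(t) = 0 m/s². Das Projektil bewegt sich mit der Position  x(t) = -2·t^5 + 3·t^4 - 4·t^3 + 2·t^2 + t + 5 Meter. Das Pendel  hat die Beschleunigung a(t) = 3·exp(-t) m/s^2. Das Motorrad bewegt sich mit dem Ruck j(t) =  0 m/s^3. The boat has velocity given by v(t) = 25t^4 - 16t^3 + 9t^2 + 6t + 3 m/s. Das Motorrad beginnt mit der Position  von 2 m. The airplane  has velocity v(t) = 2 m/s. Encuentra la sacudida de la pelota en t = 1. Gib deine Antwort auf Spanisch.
Para resolver esto, necesitamos tomar 1 derivada de nuestra ecuación de la aceleración a(t) = 0. Tomando d/dt de a(t), encontramos j(t) = 0. Usando j(t) = 0 y sustituyendo t = 1, encontramos j = 0.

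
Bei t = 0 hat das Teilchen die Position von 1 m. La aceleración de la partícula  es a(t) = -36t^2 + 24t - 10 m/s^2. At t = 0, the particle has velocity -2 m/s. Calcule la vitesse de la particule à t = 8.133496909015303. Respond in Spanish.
Partiendo de la aceleración a(t) = -36·t^2 + 24·t - 10, tomamos 1 antiderivada. La antiderivada de la aceleración es la velocidad. Usando v(0) = -2, obtenemos v(t) = -12·t^3 + 12·t^2 - 10·t - 2. Tenemos la velocidad v(t) = -12·t^3 + 12·t^2 - 10·t - 2. Sustituyendo t = 8.133496909015303: v(8.133496909015303) = -5746.22770341363.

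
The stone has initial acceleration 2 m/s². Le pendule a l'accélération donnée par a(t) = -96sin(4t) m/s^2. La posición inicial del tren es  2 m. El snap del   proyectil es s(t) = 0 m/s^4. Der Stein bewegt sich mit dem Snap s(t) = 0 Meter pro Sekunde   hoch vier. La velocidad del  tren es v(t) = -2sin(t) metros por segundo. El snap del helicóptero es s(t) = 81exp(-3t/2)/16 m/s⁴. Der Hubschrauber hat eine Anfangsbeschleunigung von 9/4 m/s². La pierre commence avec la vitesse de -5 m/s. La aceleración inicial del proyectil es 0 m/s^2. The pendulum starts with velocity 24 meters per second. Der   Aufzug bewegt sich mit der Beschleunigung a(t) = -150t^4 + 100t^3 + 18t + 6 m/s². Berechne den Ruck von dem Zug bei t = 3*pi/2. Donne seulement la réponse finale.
j(3*pi/2) = -2.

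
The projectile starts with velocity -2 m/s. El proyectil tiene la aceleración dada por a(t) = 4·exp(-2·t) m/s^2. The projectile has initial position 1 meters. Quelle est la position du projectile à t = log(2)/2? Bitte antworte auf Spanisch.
Para resolver esto, necesitamos tomar 2 integrales de nuestra ecuación de la aceleración a(t) = 4·exp(-2·t). Integrando la aceleración y usando la condición inicial v(0) = -2, obtenemos v(t) = -2·exp(-2·t). Integrando la velocidad y usando la condición inicial x(0) = 1, obtenemos x(t) = exp(-2·t). De la ecuación de la posición x(t) = exp(-2·t), sustituimos t = log(2)/2 para obtener x = 1/2.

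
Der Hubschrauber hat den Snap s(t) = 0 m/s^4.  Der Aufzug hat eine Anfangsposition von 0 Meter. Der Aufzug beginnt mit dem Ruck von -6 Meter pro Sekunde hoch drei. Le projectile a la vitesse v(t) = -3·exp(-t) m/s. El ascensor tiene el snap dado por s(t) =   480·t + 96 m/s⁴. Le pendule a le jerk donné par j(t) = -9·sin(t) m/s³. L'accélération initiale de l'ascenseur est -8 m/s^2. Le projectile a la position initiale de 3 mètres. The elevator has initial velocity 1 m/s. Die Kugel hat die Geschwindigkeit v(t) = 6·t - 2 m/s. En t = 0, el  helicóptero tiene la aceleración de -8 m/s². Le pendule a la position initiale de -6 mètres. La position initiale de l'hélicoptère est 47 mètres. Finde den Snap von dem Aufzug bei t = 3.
Aus der Gleichung für den Snap s(t) = 480·t + 96, setzen wir t = 3 ein und erhalten s = 1536.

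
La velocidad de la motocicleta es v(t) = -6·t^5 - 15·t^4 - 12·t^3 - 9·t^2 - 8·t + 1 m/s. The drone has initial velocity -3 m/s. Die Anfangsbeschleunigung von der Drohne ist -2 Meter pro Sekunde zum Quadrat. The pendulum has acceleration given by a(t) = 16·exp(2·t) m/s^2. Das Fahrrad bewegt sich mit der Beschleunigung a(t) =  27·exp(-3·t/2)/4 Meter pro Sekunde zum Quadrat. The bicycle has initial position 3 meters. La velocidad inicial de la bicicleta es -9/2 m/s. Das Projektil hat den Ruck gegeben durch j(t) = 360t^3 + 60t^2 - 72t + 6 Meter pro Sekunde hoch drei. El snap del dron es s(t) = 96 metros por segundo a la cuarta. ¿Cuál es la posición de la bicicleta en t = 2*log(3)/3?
Partiendo de la aceleración a(t) = 27·exp(-3·t/2)/4, tomamos 2 integrales. La antiderivada de la aceleración es la velocidad. Usando v(0) = -9/2, obtenemos v(t) = -9·exp(-3·t/2)/2. Integrando la velocidad y usando la condición inicial x(0) = 3, obtenemos x(t) = 3·exp(-3·t/2). Tenemos la posición x(t) = 3·exp(-3·t/2). Sustituyendo t = 2*log(3)/3: x(2*log(3)/3) = 1.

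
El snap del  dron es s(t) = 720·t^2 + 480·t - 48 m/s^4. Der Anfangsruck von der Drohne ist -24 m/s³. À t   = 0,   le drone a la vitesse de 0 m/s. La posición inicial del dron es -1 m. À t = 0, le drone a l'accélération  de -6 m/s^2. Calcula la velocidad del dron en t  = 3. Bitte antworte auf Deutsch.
Wir müssen unsere Gleichung für den Snap s(t) = 720·t^2 + 480·t - 48 3-mal integrieren. Mit ∫s(t)dt und Anwendung von j(0) = -24, finden wir j(t) = 240·t^3 + 240·t^2 - 48·t - 24. Die Stammfunktion von dem Ruck ist die Beschleunigung. Mit a(0) = -6 erhalten wir a(t) = 60·t^4 + 80·t^3 - 24·t^2 - 24·t - 6. Das Integral von der Beschleunigung, mit v(0) = 0, ergibt die Geschwindigkeit: v(t) = 2·t·(6·t^4 + 10·t^3 - 4·t^2 - 6·t - 3). Wir haben die Geschwindigkeit v(t) = 2·t·(6·t^4 + 10·t^3 - 4·t^2 - 6·t - 3). Durch Einsetzen von t = 3: v(3) = 4194.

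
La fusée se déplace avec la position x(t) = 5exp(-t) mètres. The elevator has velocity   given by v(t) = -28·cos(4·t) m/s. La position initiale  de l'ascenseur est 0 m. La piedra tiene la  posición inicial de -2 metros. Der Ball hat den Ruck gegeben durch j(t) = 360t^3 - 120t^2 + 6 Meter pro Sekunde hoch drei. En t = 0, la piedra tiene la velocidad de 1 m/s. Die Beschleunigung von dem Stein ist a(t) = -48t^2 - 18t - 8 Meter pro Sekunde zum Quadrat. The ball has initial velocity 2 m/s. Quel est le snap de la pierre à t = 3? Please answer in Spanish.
Partiendo de la aceleración a(t) = -48·t^2 - 18·t - 8, tomamos 2 derivadas. Tomando d/dt de a(t), encontramos j(t) = -96·t - 18. La derivada de la sacudida da el snap: s(t) = -96. Tenemos el snap s(t) = -96. Sustituyendo t = 3: s(3) = -96.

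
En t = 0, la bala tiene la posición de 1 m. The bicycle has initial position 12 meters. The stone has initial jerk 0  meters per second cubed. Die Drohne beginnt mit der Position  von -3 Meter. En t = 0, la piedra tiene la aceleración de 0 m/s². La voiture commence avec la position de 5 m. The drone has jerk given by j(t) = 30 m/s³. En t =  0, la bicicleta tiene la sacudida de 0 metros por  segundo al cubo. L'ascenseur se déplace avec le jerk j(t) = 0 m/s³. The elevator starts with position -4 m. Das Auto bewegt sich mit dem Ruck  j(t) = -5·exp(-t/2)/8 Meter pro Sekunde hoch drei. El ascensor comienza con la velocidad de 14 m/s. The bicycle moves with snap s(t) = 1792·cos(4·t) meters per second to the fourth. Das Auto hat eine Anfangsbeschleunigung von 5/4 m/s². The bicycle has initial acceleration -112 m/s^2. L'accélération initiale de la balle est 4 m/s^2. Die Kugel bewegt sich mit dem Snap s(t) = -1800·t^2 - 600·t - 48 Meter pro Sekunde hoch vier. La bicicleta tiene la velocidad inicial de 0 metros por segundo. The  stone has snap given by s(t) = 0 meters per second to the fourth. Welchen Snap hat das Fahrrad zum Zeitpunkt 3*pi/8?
Mit s(t) = 1792·cos(4·t) und Einsetzen von t = 3*pi/8, finden wir s = 0.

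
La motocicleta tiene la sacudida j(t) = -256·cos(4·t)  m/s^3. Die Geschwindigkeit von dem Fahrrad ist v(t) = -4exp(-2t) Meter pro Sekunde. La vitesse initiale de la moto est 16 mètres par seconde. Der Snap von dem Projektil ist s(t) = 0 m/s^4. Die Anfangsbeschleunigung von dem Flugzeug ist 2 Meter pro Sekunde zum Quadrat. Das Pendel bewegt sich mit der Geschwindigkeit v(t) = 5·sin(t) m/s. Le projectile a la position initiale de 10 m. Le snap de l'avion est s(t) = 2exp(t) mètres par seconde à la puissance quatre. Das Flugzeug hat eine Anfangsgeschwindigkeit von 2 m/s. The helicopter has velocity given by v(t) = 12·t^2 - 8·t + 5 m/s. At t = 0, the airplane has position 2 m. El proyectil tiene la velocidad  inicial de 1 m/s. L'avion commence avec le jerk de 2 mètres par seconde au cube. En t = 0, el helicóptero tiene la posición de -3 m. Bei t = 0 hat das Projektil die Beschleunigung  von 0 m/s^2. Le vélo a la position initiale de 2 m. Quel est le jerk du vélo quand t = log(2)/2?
En partant de la vitesse v(t) = -4·exp(-2·t), nous prenons 2 dérivées. En dérivant la vitesse, nous obtenons l'accélération: a(t) = 8·exp(-2·t). En prenant d/dt de a(t), nous trouvons j(t) = -16·exp(-2·t). De l'équation du jerk j(t) = -16·exp(-2·t), nous substituons t = log(2)/2 pour obtenir j = -8.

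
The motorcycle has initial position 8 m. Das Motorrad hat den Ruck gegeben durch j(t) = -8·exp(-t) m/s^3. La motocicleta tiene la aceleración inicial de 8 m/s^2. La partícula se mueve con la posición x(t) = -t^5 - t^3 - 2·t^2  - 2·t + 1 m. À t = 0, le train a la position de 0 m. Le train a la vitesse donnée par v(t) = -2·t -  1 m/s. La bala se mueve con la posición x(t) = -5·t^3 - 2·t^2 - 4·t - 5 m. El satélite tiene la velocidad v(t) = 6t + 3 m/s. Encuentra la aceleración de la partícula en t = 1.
Para resolver esto, necesitamos tomar 2 derivadas de nuestra ecuación de la posición x(t) = -t^5 - t^3 - 2·t^2 - 2·t + 1. La derivada de la posición da la velocidad: v(t) = -5·t^4 - 3·t^2 - 4·t - 2. Tomando d/dt de v(t), encontramos a(t) = -20·t^3 - 6·t - 4. Usando a(t) = -20·t^3 - 6·t - 4 y sustituyendo t = 1, encontramos a = -30.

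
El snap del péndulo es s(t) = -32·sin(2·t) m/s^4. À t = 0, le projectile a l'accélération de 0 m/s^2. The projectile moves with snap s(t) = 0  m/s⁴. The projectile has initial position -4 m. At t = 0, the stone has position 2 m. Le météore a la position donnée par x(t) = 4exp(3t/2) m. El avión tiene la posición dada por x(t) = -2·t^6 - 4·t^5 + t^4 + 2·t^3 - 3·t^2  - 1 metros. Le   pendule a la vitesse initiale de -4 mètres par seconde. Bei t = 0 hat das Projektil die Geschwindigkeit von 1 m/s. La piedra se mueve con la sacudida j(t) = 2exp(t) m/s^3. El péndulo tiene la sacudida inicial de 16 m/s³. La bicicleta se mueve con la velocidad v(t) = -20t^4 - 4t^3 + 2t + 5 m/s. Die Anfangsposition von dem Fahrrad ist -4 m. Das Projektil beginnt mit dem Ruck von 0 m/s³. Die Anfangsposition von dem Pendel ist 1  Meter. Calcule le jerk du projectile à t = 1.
Nous devons intégrer notre équation du snap s(t) = 0 1 fois. La primitive du snap, avec j(0) = 0, donne le jerk: j(t) = 0. De l'équation du jerk j(t) = 0, nous substituons t = 1 pour obtenir j = 0.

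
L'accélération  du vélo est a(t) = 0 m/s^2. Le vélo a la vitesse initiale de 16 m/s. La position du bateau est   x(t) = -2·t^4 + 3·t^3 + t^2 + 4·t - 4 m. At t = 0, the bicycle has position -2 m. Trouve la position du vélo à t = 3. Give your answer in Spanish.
Partiendo de la aceleración a(t) = 0, tomamos 2 antiderivadas. La integral de la aceleración, con v(0) = 16, da la velocidad: v(t) = 16. Integrando la velocidad y usando la condición inicial x(0) = -2, obtenemos x(t) = 16·t - 2. De la ecuación de la posición x(t) = 16·t - 2, sustituimos t = 3 para obtener x = 46.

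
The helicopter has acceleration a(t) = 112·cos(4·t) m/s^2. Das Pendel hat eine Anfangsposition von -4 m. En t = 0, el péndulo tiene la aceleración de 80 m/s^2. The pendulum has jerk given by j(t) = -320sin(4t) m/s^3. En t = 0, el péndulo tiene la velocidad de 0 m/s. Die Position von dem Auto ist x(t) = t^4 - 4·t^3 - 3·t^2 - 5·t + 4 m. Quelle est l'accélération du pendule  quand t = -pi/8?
Pour résoudre ceci, nous devons prendre 1 primitive de notre équation du jerk j(t) = -320·sin(4·t). En intégrant le jerk et en utilisant la condition initiale a(0) = 80, nous obtenons a(t) = 80·cos(4·t). Nous avons l'accélération a(t) = 80·cos(4·t). En substituant t = -pi/8: a(-pi/8) = 0.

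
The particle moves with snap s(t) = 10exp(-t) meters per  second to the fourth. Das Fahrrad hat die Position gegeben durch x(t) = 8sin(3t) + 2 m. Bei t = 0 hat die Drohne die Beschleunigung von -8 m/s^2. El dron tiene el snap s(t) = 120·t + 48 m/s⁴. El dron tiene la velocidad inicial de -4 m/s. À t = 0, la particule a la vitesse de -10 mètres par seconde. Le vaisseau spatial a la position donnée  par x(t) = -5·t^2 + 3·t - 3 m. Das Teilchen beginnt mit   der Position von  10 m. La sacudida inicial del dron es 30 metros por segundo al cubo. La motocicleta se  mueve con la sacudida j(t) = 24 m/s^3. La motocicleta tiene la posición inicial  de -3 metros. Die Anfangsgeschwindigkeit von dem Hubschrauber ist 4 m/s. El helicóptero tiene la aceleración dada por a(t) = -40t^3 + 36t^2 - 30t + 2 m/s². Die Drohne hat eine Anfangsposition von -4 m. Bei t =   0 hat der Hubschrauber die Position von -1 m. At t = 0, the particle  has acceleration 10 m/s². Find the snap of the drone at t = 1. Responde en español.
Usando s(t) = 120·t + 48 y sustituyendo t = 1, encontramos s = 168.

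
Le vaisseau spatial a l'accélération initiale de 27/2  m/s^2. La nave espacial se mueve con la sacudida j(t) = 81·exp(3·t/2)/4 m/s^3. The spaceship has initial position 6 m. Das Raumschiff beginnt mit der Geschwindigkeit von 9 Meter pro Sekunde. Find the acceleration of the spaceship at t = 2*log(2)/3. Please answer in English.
To solve this, we need to take 1 integral of our jerk equation j(t) = 81·exp(3·t/2)/4. Finding the integral of j(t) and using a(0) = 27/2: a(t) = 27·exp(3·t/2)/2. From the given acceleration equation a(t) = 27·exp(3·t/2)/2, we substitute t = 2*log(2)/3 to get a = 27.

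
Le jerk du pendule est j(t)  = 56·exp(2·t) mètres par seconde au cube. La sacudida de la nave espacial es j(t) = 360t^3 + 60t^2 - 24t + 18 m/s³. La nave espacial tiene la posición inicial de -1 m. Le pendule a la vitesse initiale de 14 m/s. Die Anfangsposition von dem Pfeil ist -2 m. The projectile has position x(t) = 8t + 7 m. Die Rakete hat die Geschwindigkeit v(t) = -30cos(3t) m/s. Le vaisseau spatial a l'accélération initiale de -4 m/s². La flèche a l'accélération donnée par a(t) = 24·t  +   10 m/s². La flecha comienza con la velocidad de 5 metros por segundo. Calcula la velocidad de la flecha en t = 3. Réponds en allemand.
Ausgehend von der Beschleunigung a(t) = 24·t + 10, nehmen wir 1 Integral. Durch Integration von der Beschleunigung und Verwendung der Anfangsbedingung v(0) = 5, erhalten wir v(t) = 12·t^2 + 10·t + 5. Aus der Gleichung für die Geschwindigkeit v(t) = 12·t^2 + 10·t + 5, setzen wir t = 3 ein und erhalten v = 143.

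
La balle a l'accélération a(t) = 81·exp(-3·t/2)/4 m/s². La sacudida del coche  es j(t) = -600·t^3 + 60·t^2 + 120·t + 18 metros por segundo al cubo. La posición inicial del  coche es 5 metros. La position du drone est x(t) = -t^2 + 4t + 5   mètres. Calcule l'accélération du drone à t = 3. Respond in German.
Ausgehend von der Position x(t) = -t^2 + 4·t + 5, nehmen wir 2 Ableitungen. Mit d/dt von x(t) finden wir v(t) = 4 - 2·t. Die Ableitung von der Geschwindigkeit ergibt die Beschleunigung: a(t) = -2. Wir haben die Beschleunigung a(t) = -2. Durch Einsetzen von t = 3: a(3) = -2.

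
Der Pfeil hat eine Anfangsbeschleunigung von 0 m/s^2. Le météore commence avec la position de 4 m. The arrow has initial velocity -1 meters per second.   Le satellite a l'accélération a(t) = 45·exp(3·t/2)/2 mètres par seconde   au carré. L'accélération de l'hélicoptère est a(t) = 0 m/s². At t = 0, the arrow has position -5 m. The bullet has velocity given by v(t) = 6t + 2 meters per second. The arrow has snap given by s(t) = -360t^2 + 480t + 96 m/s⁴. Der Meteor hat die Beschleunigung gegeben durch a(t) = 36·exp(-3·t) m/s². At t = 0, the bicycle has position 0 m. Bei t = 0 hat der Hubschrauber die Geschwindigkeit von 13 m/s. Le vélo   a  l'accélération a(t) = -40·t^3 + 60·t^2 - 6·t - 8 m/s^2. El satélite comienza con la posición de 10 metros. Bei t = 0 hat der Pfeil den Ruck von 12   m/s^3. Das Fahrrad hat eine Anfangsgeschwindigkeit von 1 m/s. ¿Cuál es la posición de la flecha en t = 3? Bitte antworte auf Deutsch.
Um dies zu lösen, müssen wir 4 Stammfunktionen unserer Gleichung für den Snap s(t) = -360·t^2 + 480·t + 96 finden. Das Integral von dem Snap ist der Ruck. Mit j(0) = 12 erhalten wir j(t) = -120·t^3 + 240·t^2 + 96·t + 12. Durch Integration von dem Ruck und Verwendung der Anfangsbedingung a(0) = 0, erhalten wir a(t) = 2·t·(-15·t^3 + 40·t^2 + 24·t + 6). Mit ∫a(t)dt und Anwendung von v(0) = -1, finden wir v(t) = -6·t^5 + 20·t^4 + 16·t^3 + 6·t^2 - 1. Mit ∫v(t)dt und Anwendung von x(0) = -5, finden wir x(t) = -t^6 + 4·t^5 + 4·t^4 + 2·t^3 - t - 5. Mit x(t) = -t^6 + 4·t^5 + 4·t^4 + 2·t^3 - t - 5 und Einsetzen von t = 3, finden wir x = 613.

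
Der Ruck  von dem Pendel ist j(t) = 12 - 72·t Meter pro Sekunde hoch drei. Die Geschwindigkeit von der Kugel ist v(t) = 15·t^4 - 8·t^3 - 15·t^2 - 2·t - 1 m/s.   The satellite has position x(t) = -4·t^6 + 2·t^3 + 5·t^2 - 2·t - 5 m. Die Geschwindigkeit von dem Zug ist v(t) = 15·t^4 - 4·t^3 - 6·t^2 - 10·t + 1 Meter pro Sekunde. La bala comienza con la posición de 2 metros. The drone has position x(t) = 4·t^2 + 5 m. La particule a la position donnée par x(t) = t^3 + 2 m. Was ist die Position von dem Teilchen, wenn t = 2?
Wir haben die Position x(t) = t^3 + 2. Durch Einsetzen von t = 2: x(2) = 10.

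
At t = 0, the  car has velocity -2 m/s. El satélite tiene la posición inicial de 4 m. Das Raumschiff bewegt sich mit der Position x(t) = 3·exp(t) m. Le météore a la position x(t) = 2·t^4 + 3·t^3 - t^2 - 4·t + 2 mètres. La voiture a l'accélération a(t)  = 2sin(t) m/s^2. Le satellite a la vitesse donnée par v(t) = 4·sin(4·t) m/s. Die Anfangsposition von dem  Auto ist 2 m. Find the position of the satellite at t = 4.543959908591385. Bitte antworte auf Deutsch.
Wir müssen unsere Gleichung für die Geschwindigkeit v(t) = 4·sin(4·t) 1-mal integrieren. Durch Integration von der Geschwindigkeit und Verwendung der Anfangsbedingung x(0) = 4, erhalten wir x(t) = 5 - cos(4·t). Mit x(t) = 5 - cos(4·t) und Einsetzen von t = 4.543959908591385, finden wir x = 4.21849150365764.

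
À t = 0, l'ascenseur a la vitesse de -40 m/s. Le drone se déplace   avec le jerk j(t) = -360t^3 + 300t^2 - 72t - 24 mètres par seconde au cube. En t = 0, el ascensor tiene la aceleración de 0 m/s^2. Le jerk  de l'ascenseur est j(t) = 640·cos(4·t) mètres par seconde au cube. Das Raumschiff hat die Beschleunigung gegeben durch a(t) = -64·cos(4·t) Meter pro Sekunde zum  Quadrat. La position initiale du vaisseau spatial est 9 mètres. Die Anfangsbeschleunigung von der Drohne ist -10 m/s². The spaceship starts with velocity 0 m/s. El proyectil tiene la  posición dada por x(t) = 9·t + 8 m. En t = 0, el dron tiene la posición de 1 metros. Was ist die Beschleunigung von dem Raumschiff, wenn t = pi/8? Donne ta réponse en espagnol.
De la ecuación de la aceleración a(t) = -64·cos(4·t), sustituimos t = pi/8 para obtener a = 0.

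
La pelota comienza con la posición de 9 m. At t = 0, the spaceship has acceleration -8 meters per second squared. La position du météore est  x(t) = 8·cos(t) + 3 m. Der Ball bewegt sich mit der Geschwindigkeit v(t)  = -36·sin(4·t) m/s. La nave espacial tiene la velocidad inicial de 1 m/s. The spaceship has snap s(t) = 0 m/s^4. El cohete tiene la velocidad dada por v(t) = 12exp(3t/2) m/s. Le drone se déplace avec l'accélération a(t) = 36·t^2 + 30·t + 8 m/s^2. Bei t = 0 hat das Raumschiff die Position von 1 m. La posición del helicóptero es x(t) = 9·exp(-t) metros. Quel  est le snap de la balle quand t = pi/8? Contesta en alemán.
Um dies zu lösen, müssen wir 3 Ableitungen unserer Gleichung für die Geschwindigkeit v(t) = -36·sin(4·t) nehmen. Durch Ableiten von der Geschwindigkeit erhalten wir die Beschleunigung: a(t) = -144·cos(4·t). Die Ableitung von der Beschleunigung ergibt den Ruck: j(t) = 576·sin(4·t). Mit d/dt von j(t) finden wir s(t) = 2304·cos(4·t). Aus der Gleichung für den Snap s(t) = 2304·cos(4·t), setzen wir t = pi/8 ein und erhalten s = 0.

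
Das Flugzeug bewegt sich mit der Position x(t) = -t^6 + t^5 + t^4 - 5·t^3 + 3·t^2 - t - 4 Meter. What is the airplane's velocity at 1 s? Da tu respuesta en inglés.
To solve this, we need to take 1 derivative of our position equation x(t) = -t^6 + t^5 + t^4 - 5·t^3 + 3·t^2 - t - 4. Differentiating position, we get velocity: v(t) = -6·t^5 + 5·t^4 + 4·t^3 - 15·t^2 + 6·t - 1. From the given velocity equation v(t) = -6·t^5 + 5·t^4 + 4·t^3 - 15·t^2 + 6·t - 1, we substitute t = 1 to get v = -7.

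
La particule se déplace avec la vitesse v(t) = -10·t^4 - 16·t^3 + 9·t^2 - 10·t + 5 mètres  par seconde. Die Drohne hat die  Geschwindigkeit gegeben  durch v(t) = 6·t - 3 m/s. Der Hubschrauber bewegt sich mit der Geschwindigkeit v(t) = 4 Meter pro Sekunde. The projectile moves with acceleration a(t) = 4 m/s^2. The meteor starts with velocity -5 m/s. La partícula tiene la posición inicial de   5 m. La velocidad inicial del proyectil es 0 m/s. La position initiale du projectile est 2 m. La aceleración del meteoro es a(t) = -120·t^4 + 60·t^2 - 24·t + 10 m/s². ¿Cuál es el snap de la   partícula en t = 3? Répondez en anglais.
To solve this, we need to take 3 derivatives of our velocity equation v(t) = -10·t^4 - 16·t^3 + 9·t^2 - 10·t + 5. Taking d/dt of v(t), we find a(t) = -40·t^3 - 48·t^2 + 18·t - 10. Taking d/dt of a(t), we find j(t) = -120·t^2 - 96·t + 18. The derivative of jerk gives snap: s(t) = -240·t - 96. Using s(t) = -240·t - 96 and substituting t = 3, we find s = -816.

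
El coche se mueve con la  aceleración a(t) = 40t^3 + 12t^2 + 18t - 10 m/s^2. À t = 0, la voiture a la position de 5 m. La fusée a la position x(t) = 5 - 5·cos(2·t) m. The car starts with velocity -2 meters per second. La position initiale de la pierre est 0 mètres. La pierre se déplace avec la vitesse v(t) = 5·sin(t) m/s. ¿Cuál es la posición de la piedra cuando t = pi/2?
Para resolver esto, necesitamos tomar 1 integral de nuestra ecuación de la velocidad v(t) = 5·sin(t). Tomando ∫v(t)dt y aplicando x(0) = 0, encontramos x(t) = 5 - 5·cos(t). De la ecuación de la posición x(t) = 5 - 5·cos(t), sustituimos t = pi/2 para obtener x = 5.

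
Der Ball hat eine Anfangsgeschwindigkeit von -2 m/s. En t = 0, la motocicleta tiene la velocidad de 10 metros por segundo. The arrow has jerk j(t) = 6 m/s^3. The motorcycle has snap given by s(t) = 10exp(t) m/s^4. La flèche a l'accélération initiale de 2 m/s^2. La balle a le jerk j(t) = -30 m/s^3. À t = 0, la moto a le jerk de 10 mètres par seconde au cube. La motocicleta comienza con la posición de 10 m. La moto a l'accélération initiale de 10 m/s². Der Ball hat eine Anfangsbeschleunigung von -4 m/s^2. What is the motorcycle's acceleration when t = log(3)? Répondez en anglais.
To find the answer, we compute 2 integrals of s(t) = 10·exp(t). The integral of snap, with j(0) = 10, gives jerk: j(t) = 10·exp(t). The integral of jerk, with a(0) = 10, gives acceleration: a(t) = 10·exp(t). We have acceleration a(t) = 10·exp(t). Substituting t = log(3): a(log(3)) = 30.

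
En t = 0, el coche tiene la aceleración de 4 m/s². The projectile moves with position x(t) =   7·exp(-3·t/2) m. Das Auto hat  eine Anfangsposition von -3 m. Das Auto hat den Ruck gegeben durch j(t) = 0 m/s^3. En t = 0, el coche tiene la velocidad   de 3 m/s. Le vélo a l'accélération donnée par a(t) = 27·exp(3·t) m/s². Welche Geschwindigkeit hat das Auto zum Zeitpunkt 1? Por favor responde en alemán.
Wir müssen das Integral unserer Gleichung für den Ruck j(t) = 0 2-mal finden. Mit ∫j(t)dt und Anwendung von a(0) = 4, finden wir a(t) = 4. Mit ∫a(t)dt und Anwendung von v(0) = 3, finden wir v(t) = 4·t + 3. Aus der Gleichung für die Geschwindigkeit v(t) = 4·t + 3, setzen wir t = 1 ein und erhalten v = 7.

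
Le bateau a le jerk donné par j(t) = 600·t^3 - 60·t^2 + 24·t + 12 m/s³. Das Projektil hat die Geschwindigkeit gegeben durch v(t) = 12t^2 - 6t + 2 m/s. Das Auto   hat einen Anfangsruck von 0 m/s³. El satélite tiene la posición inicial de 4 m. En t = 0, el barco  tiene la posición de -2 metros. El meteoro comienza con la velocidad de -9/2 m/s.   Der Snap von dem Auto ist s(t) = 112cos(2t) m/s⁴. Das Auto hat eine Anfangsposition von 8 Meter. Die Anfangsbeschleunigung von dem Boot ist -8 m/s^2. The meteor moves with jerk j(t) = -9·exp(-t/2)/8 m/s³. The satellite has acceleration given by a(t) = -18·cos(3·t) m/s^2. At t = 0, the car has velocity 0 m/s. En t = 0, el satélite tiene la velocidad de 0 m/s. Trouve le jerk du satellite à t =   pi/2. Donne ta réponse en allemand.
Wir müssen unsere Gleichung für die Beschleunigung a(t) = -18·cos(3·t) 1-mal ableiten. Mit d/dt von a(t) finden wir j(t) = 54·sin(3·t). Aus der Gleichung für den Ruck j(t) = 54·sin(3·t), setzen wir t = pi/2 ein und erhalten j = -54.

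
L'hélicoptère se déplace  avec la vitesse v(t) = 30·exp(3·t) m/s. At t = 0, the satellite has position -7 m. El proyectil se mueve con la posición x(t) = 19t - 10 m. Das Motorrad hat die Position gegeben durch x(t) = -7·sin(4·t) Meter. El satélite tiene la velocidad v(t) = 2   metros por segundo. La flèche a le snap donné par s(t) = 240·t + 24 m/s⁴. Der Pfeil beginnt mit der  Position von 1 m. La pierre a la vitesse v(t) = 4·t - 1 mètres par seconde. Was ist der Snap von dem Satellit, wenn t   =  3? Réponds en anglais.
We must differentiate our velocity equation v(t) = 2 3 times. Taking d/dt of v(t), we find a(t) = 0. The derivative of acceleration gives jerk: j(t) = 0. Taking d/dt of j(t), we find s(t) = 0. We have snap s(t) = 0. Substituting t = 3: s(3) = 0.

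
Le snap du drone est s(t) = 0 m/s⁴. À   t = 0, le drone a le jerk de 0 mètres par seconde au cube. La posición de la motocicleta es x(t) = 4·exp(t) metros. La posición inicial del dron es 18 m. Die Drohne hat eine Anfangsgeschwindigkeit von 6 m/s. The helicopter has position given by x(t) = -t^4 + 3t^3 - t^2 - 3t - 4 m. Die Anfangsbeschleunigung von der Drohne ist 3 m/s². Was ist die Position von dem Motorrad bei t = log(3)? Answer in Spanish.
Tenemos la posición x(t) = 4·exp(t). Sustituyendo t = log(3): x(log(3)) = 12.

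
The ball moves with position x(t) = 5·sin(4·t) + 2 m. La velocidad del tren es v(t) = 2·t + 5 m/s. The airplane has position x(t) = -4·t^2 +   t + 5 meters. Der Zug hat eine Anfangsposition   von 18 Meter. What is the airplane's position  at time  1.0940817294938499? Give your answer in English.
From the given position equation x(t) = -4·t^2 + t + 5, we substitute t = 1.0940817294938499 to get x = 1.30602240624483.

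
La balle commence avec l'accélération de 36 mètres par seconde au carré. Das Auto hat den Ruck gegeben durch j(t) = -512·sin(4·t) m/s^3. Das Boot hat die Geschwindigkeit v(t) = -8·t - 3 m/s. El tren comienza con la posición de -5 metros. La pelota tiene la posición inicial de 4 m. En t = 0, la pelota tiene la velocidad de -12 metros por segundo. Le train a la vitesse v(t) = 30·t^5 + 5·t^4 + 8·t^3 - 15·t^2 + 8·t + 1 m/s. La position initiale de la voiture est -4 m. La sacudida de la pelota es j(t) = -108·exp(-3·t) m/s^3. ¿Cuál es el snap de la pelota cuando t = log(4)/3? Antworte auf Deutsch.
Um dies zu lösen, müssen wir 1 Ableitung unserer Gleichung für den Ruck j(t) = -108·exp(-3·t) nehmen. Durch Ableiten von dem Ruck erhalten wir den Snap: s(t) = 324·exp(-3·t). Aus der Gleichung für den Snap s(t) = 324·exp(-3·t), setzen wir t = log(4)/3 ein und erhalten s = 81.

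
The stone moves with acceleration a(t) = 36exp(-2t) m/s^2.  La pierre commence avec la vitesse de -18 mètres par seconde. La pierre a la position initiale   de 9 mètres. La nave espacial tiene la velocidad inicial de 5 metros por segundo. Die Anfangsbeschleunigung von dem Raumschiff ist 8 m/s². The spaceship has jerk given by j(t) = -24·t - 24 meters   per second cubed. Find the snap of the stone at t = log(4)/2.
To solve this, we need to take 2 derivatives of our acceleration equation a(t) = 36·exp(-2·t). The derivative of acceleration gives jerk: j(t) = -72·exp(-2·t). Taking d/dt of j(t), we find s(t) = 144·exp(-2·t). We have snap s(t) = 144·exp(-2·t). Substituting t = log(4)/2: s(log(4)/2) = 36.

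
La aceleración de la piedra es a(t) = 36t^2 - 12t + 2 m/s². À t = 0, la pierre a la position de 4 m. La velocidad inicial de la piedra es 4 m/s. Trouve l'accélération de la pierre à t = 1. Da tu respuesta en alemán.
Wir haben die Beschleunigung a(t) = 36·t^2 - 12·t + 2. Durch Einsetzen von t = 1: a(1) = 26.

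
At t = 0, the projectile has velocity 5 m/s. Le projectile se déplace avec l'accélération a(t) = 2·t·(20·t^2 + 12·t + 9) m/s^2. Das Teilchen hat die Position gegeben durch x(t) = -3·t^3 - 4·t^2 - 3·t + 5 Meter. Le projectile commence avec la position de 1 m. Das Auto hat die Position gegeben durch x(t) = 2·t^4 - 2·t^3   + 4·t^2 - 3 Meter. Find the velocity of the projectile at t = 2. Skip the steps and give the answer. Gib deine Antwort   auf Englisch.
The velocity at t = 2 is v = 265.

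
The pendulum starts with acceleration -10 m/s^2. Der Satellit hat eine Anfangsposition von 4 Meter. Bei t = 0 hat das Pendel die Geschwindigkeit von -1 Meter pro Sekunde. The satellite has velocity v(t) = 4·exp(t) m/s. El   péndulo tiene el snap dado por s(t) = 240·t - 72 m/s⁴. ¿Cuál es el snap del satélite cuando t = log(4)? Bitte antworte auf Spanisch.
Debemos derivar nuestra ecuación de la velocidad v(t) = 4·exp(t) 3 veces. La derivada de la velocidad da la aceleración: a(t) = 4·exp(t). Tomando d/dt de a(t), encontramos j(t) = 4·exp(t). Derivando la sacudida, obtenemos el snap: s(t) = 4·exp(t). Tenemos el snap s(t) = 4·exp(t). Sustituyendo t = log(4): s(log(4)) = 16.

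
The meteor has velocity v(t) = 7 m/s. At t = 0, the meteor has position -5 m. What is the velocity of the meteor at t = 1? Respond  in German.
Wir haben die Geschwindigkeit v(t) = 7. Durch Einsetzen von t = 1: v(1) = 7.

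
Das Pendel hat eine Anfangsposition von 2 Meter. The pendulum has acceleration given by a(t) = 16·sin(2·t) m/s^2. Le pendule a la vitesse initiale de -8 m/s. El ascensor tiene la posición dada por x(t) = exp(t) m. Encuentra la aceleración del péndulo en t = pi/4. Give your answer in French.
Nous avons l'accélération a(t) = 16·sin(2·t). En substituant t = pi/4: a(pi/4) = 16.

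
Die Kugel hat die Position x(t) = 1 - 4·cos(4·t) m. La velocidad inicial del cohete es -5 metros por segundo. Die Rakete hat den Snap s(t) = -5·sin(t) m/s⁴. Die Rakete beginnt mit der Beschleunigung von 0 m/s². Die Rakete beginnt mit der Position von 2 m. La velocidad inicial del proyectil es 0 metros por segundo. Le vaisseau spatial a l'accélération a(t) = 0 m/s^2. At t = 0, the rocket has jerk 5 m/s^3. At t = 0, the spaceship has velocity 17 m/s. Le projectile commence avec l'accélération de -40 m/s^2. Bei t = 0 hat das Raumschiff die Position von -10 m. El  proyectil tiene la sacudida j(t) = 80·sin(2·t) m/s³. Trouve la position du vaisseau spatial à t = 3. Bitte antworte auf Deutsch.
Ausgehend von der Beschleunigung a(t) = 0, nehmen wir 2 Integrale. Durch Integration von der Beschleunigung und Verwendung der Anfangsbedingung v(0) = 17, erhalten wir v(t) = 17. Das Integral von der Geschwindigkeit ist die Position. Mit x(0) = -10 erhalten wir x(t) = 17·t - 10. Aus der Gleichung für die Position x(t) = 17·t - 10, setzen wir t = 3 ein und erhalten x = 41.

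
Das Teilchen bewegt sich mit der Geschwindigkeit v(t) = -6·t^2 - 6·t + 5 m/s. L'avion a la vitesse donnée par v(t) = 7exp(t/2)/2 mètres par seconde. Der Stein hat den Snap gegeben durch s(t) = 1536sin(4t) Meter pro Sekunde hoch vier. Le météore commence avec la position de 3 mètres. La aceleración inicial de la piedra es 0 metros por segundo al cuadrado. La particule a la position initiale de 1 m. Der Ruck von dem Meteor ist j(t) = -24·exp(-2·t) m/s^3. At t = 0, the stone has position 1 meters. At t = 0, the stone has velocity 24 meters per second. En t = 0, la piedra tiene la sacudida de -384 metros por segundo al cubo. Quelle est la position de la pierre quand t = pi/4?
Nous devons trouver l'intégrale de notre équation du snap s(t) = 1536·sin(4·t) 4 fois. La primitive du snap, avec j(0) = -384, donne le jerk: j(t) = -384·cos(4·t). L'intégrale du jerk, avec a(0) = 0, donne l'accélération: a(t) = -96·sin(4·t). L'intégrale de l'accélération, avec v(0) = 24, donne la vitesse: v(t) = 24·cos(4·t). En intégrant la vitesse et en utilisant la condition initiale x(0) = 1, nous obtenons x(t) = 6·sin(4·t) + 1. En utilisant x(t) = 6·sin(4·t) + 1 et en substituant t = pi/4, nous trouvons x = 1.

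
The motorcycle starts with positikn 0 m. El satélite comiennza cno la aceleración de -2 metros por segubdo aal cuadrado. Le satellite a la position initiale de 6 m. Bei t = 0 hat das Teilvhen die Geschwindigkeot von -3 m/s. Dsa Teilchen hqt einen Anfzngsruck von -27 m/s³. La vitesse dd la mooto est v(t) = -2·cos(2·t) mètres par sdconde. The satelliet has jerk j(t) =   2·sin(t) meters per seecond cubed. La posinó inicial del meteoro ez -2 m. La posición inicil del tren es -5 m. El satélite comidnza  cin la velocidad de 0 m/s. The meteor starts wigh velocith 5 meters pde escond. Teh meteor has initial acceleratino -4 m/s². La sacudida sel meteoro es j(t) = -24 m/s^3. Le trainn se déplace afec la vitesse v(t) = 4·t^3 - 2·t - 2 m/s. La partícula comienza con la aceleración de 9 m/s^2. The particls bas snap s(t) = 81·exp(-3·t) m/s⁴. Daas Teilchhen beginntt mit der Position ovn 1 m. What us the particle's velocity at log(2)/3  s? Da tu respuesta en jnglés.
To solve this, we need to take 3 antiderivatives of our snap equation s(t) = 81·exp(-3·t). Integrating snap and using the initial condition j(0) = -27, we get j(t) = -27·exp(-3·t). Integrating jerk and using the initial condition a(0) = 9, we get a(t) = 9·exp(-3·t). Finding the integral of a(t) and using v(0) = -3: v(t) = -3·exp(-3·t). We have velocity v(t) = -3·exp(-3·t). Substituting t = log(2)/3: v(log(2)/3) = -3/2.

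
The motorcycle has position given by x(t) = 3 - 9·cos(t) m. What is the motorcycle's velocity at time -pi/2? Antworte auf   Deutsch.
Ausgehend von der Position x(t) = 3 - 9·cos(t), nehmen wir 1 Ableitung. Mit d/dt von x(t) finden wir v(t) = 9·sin(t). Aus der Gleichung für die Geschwindigkeit v(t) = 9·sin(t), setzen wir t = -pi/2 ein und erhalten v = -9.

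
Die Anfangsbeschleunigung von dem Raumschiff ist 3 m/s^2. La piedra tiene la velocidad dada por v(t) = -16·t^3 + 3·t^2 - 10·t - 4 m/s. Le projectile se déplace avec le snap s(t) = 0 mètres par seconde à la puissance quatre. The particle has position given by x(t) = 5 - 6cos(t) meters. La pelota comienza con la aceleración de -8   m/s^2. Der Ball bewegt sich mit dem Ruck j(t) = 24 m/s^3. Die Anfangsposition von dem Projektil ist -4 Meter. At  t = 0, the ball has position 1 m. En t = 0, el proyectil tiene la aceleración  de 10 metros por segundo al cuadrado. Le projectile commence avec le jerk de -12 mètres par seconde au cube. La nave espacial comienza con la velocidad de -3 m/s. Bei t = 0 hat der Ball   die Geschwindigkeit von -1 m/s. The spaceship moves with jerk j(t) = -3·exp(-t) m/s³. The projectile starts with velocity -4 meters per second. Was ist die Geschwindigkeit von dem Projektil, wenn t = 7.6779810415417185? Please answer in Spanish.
Debemos encontrar la antiderivada de nuestra ecuación del snap s(t) = 0 3 veces. Integrando el snap y usando la condición inicial j(0) = -12, obtenemos j(t) = -12. Tomando ∫j(t)dt y aplicando a(0) = 10, encontramos a(t) = 10 - 12·t. La integral de la aceleración es la velocidad. Usando v(0) = -4, obtenemos v(t) = -6·t^2 + 10·t - 4. Tenemos la velocidad v(t) = -6·t^2 + 10·t - 4. Sustituyendo t = 7.6779810415417185: v(7.6779810415417185) = -280.928546830227.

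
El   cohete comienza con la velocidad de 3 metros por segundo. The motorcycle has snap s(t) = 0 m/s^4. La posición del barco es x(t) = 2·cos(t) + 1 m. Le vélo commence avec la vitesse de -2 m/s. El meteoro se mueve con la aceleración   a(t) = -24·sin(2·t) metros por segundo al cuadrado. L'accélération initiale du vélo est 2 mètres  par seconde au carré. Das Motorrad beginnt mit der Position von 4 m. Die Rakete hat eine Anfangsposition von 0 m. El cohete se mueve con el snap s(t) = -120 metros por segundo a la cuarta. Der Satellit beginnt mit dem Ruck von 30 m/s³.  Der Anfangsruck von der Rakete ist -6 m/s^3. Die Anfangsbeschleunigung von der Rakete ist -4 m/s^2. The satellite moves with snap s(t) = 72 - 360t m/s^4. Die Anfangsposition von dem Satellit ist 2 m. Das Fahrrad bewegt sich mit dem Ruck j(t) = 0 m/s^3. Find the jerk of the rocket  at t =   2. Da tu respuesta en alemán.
Wir müssen unsere Gleichung für den Snap s(t) = -120 1-mal integrieren. Mit ∫s(t)dt und Anwendung von j(0) = -6, finden wir j(t) = -120·t - 6. Wir haben den Ruck j(t) = -120·t - 6. Durch Einsetzen von t = 2: j(2) = -246.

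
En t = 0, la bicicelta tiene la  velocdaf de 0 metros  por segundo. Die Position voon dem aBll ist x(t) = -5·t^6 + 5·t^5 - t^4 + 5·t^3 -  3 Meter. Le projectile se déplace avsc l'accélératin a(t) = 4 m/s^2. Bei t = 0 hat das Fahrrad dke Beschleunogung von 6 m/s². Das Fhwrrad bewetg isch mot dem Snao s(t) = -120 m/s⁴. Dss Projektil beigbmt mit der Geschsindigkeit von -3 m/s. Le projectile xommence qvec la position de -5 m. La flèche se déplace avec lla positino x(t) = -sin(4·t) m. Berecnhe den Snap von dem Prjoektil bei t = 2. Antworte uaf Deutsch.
Wir müssen unsere Gleichung für die Beschleunigung a(t) = 4 2-mal ableiten. Mit d/dt von a(t) finden wir j(t) = 0. Mit d/dt von j(t) finden wir s(t) = 0. Aus der Gleichung für den Snap s(t) = 0, setzen wir t = 2 ein und erhalten s = 0.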